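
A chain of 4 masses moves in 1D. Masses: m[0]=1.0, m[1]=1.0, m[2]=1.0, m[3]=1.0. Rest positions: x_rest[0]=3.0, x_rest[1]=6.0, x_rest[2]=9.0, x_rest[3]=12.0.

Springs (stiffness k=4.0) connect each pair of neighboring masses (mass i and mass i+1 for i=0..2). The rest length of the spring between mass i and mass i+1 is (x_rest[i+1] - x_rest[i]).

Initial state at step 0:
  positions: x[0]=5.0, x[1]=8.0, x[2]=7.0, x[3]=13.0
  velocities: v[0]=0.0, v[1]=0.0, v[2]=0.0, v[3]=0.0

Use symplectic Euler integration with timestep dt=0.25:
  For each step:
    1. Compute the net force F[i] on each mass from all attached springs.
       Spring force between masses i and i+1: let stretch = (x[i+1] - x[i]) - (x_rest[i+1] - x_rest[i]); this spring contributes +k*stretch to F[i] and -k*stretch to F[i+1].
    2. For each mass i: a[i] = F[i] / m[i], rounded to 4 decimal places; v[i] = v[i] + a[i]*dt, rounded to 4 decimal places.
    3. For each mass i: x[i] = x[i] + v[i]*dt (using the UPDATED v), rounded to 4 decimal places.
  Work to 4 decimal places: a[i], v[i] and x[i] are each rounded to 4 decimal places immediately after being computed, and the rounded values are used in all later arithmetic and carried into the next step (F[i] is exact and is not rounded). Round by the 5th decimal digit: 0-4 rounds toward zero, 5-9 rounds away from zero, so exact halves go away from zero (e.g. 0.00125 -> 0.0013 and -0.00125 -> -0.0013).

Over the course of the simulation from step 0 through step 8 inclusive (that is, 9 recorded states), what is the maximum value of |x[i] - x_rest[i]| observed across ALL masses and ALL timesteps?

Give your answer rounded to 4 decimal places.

Answer: 2.9844

Derivation:
Step 0: x=[5.0000 8.0000 7.0000 13.0000] v=[0.0000 0.0000 0.0000 0.0000]
Step 1: x=[5.0000 7.0000 8.7500 12.2500] v=[0.0000 -4.0000 7.0000 -3.0000]
Step 2: x=[4.7500 5.9375 10.9375 11.3750] v=[-1.0000 -4.2500 8.7500 -3.5000]
Step 3: x=[4.0469 5.8281 11.9844 11.1406] v=[-2.8125 -0.4375 4.1875 -0.9375]
Step 4: x=[3.0391 6.8125 11.2813 11.8672] v=[-4.0313 3.9376 -2.8126 2.9063]
Step 5: x=[2.2246 7.9708 9.6074 13.1973] v=[-3.2579 4.6330 -6.6955 5.3204]
Step 6: x=[2.0967 8.1017 8.4219 14.3799] v=[-0.5117 0.5234 -4.7422 4.7305]
Step 7: x=[2.7200 6.8114 8.6458 14.8230] v=[2.4933 -5.1614 0.8956 1.7725]
Step 8: x=[3.6162 4.9568 9.9554 14.4718] v=[3.5847 -7.4184 5.2384 -1.4047]
Max displacement = 2.9844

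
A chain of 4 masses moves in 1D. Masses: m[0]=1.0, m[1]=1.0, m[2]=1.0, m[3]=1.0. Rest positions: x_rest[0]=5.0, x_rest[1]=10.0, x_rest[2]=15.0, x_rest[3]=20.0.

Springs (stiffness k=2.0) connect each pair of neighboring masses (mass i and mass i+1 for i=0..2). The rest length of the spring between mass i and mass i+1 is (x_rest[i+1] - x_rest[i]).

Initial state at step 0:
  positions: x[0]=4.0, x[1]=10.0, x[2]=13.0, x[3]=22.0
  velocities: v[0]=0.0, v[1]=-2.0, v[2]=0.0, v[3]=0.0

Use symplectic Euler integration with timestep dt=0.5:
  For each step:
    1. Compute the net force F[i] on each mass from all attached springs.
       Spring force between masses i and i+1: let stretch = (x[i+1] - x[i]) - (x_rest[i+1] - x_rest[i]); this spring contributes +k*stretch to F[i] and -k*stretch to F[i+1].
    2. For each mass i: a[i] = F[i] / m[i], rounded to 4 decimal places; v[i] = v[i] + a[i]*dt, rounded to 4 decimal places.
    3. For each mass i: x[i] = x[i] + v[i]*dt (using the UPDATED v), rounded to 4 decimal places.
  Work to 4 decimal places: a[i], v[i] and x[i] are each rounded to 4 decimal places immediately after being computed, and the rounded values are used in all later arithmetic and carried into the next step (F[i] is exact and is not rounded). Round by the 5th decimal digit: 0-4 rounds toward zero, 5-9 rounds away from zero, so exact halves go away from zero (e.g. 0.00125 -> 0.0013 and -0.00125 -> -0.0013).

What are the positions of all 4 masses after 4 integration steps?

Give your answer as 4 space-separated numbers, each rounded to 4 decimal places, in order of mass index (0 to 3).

Step 0: x=[4.0000 10.0000 13.0000 22.0000] v=[0.0000 -2.0000 0.0000 0.0000]
Step 1: x=[4.5000 7.5000 16.0000 20.0000] v=[1.0000 -5.0000 6.0000 -4.0000]
Step 2: x=[4.0000 7.7500 16.7500 18.5000] v=[-1.0000 0.5000 1.5000 -3.0000]
Step 3: x=[2.8750 10.6250 13.8750 18.6250] v=[-2.2500 5.7500 -5.7500 0.2500]
Step 4: x=[3.1250 11.2500 11.7500 18.8750] v=[0.5000 1.2500 -4.2500 0.5000]

Answer: 3.1250 11.2500 11.7500 18.8750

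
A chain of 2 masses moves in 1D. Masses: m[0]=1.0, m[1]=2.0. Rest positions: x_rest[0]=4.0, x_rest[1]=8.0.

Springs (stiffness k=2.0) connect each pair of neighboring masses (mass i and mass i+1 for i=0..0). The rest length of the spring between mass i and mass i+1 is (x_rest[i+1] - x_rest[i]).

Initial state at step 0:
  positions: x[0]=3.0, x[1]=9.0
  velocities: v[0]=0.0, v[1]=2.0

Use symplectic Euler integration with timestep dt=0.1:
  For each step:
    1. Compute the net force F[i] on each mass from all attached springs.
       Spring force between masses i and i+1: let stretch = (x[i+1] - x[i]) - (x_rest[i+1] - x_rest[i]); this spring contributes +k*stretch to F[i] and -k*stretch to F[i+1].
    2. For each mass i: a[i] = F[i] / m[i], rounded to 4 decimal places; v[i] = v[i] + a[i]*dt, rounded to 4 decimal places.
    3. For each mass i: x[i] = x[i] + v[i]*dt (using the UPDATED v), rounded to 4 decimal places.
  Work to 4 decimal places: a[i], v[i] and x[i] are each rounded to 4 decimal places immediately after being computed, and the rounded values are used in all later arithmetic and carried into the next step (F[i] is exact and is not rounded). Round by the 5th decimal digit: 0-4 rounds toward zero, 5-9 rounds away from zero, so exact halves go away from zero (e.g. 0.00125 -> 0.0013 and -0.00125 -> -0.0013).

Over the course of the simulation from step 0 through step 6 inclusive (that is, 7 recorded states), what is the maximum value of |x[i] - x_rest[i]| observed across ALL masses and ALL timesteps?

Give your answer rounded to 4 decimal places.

Answer: 1.7538

Derivation:
Step 0: x=[3.0000 9.0000] v=[0.0000 2.0000]
Step 1: x=[3.0400 9.1800] v=[0.4000 1.8000]
Step 2: x=[3.1228 9.3386] v=[0.8280 1.5860]
Step 3: x=[3.2499 9.4750] v=[1.2712 1.3644]
Step 4: x=[3.4215 9.5892] v=[1.7162 1.1419]
Step 5: x=[3.6365 9.6817] v=[2.1497 0.9251]
Step 6: x=[3.8924 9.7538] v=[2.5587 0.7206]
Max displacement = 1.7538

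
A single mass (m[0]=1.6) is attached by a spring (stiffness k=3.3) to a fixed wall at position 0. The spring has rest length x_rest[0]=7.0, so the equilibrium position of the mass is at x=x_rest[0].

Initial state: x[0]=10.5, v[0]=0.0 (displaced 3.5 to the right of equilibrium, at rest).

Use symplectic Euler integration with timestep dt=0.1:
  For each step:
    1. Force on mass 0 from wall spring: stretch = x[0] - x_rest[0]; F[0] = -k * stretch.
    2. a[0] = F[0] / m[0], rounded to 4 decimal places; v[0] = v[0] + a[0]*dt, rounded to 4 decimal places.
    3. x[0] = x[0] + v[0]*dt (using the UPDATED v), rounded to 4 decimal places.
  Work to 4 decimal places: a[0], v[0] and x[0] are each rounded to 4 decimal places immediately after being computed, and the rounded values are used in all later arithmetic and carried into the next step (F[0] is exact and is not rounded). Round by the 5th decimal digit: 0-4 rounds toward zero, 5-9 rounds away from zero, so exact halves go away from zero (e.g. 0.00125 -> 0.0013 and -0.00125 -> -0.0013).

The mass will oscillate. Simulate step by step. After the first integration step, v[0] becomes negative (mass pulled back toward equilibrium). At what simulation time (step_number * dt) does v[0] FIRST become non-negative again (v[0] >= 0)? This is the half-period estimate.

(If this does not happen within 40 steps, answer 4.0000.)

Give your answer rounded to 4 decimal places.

Answer: 2.2000

Derivation:
Step 0: x=[10.5000] v=[0.0000]
Step 1: x=[10.4278] v=[-0.7219]
Step 2: x=[10.2849] v=[-1.4289]
Step 3: x=[10.0743] v=[-2.1064]
Step 4: x=[9.8003] v=[-2.7405]
Step 5: x=[9.4685] v=[-3.3181]
Step 6: x=[9.0858] v=[-3.8272]
Step 7: x=[8.6601] v=[-4.2574]
Step 8: x=[8.2001] v=[-4.5998]
Step 9: x=[7.7154] v=[-4.8473]
Step 10: x=[7.2159] v=[-4.9949]
Step 11: x=[6.7120] v=[-5.0394]
Step 12: x=[6.2140] v=[-4.9800]
Step 13: x=[5.7322] v=[-4.8179]
Step 14: x=[5.2766] v=[-4.5564]
Step 15: x=[4.8565] v=[-4.2010]
Step 16: x=[4.4806] v=[-3.7589]
Step 17: x=[4.1567] v=[-3.2393]
Step 18: x=[3.8914] v=[-2.6529]
Step 19: x=[3.6902] v=[-2.0118]
Step 20: x=[3.5573] v=[-1.3292]
Step 21: x=[3.4954] v=[-0.6191]
Step 22: x=[3.5058] v=[0.1037]
First v>=0 after going negative at step 22, time=2.2000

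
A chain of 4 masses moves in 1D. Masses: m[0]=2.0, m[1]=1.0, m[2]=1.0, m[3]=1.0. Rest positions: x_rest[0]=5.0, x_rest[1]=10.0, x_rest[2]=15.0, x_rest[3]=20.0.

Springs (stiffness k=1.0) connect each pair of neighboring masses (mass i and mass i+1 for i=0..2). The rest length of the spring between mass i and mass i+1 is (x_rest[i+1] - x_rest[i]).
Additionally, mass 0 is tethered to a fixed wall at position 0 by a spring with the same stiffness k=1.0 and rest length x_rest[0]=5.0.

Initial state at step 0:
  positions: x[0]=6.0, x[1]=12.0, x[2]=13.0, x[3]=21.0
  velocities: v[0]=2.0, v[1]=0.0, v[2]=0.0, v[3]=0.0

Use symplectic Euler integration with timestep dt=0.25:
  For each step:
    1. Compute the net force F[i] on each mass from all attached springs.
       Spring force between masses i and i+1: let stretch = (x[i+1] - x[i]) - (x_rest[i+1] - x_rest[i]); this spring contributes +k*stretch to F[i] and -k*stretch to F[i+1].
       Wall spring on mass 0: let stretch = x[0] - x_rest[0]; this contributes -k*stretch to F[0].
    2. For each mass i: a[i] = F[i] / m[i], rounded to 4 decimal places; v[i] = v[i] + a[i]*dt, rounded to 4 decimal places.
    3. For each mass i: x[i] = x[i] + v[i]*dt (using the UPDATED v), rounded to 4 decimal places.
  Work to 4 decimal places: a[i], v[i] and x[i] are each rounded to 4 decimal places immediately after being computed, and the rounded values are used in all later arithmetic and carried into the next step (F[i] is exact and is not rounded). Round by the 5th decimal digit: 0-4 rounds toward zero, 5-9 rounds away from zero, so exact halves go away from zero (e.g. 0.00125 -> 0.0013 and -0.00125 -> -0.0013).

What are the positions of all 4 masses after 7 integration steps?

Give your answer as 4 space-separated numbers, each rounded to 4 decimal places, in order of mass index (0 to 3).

Answer: 7.3188 10.2047 17.7038 19.2826

Derivation:
Step 0: x=[6.0000 12.0000 13.0000 21.0000] v=[2.0000 0.0000 0.0000 0.0000]
Step 1: x=[6.5000 11.6875 13.4375 20.8125] v=[2.0000 -1.2500 1.7500 -0.7500]
Step 2: x=[6.9590 11.1602 14.2266 20.4766] v=[1.8359 -2.1094 3.1563 -1.3438]
Step 3: x=[7.3318 10.5619 15.2147 20.0625] v=[1.4912 -2.3931 3.9522 -1.6563]
Step 4: x=[7.5764 10.0526 16.2150 19.6579] v=[0.9785 -2.0374 4.0010 -1.6183]
Step 5: x=[7.6617 9.7736 17.0453 19.3507] v=[0.3410 -1.1159 3.3211 -1.2290]
Step 6: x=[7.5735 9.8171 17.5652 19.2119] v=[-0.3527 0.1741 2.0795 -0.5554]
Step 7: x=[7.3188 10.2047 17.7038 19.2826] v=[-1.0190 1.5502 0.5542 0.2829]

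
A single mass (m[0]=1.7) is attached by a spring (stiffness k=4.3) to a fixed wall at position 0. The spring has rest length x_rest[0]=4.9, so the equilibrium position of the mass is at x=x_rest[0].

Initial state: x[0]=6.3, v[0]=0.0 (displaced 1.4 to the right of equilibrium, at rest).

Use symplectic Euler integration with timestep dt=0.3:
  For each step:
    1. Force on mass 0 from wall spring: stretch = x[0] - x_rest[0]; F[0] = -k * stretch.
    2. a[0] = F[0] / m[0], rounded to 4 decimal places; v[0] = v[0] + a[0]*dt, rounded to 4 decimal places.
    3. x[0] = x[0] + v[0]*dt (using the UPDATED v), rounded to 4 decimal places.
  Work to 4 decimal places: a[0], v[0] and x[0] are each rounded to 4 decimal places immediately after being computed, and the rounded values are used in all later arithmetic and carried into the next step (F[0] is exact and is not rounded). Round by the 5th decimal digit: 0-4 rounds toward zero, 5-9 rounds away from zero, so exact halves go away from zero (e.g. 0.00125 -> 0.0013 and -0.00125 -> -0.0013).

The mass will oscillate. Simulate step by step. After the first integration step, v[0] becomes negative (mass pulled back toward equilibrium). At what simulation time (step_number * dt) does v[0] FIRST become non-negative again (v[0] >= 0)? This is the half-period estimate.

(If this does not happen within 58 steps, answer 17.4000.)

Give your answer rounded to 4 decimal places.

Answer: 2.1000

Derivation:
Step 0: x=[6.3000] v=[0.0000]
Step 1: x=[5.9813] v=[-1.0624]
Step 2: x=[5.4164] v=[-1.8829]
Step 3: x=[4.7340] v=[-2.2748]
Step 4: x=[4.0894] v=[-2.1488]
Step 5: x=[3.6293] v=[-1.5337]
Step 6: x=[3.4585] v=[-0.5695]
Step 7: x=[3.6158] v=[0.5243]
First v>=0 after going negative at step 7, time=2.1000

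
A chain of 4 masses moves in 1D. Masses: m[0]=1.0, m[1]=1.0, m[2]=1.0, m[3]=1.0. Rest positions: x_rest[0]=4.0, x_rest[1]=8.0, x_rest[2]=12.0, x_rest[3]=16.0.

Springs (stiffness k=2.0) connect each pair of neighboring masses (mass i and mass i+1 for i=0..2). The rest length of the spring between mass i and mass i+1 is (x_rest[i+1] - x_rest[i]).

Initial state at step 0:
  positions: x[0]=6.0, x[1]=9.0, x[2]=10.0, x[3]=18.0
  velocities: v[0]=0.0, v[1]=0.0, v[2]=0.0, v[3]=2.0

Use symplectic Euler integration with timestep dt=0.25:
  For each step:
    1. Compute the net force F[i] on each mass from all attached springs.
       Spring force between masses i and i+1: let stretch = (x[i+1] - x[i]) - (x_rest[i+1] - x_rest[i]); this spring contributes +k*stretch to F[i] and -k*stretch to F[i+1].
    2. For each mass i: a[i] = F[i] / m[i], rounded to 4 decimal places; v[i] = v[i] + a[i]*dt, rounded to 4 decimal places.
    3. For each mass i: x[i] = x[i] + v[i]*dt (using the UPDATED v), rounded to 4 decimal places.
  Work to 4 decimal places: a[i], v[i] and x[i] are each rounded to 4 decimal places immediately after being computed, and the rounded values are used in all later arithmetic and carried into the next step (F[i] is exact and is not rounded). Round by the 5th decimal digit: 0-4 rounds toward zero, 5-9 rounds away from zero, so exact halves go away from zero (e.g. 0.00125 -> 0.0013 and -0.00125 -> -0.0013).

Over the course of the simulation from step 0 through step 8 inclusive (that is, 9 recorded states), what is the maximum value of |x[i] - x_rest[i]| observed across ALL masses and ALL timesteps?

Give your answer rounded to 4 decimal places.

Answer: 3.9413

Derivation:
Step 0: x=[6.0000 9.0000 10.0000 18.0000] v=[0.0000 0.0000 0.0000 2.0000]
Step 1: x=[5.8750 8.7500 10.8750 18.0000] v=[-0.5000 -1.0000 3.5000 0.0000]
Step 2: x=[5.6094 8.4063 12.3750 17.6094] v=[-1.0625 -1.3750 6.0000 -1.5625]
Step 3: x=[5.1934 8.2090 14.0332 17.0645] v=[-1.6641 -0.7891 6.6329 -2.1797]
Step 4: x=[4.6543 8.3628 15.3423 16.6407] v=[-2.1563 0.6152 5.2365 -1.6954]
Step 5: x=[4.0788 8.9255 15.9413 16.5546] v=[-2.3021 2.2507 2.3960 -0.3446]
Step 6: x=[3.6091 9.7593 15.7400 16.8918] v=[-1.8788 3.3353 -0.8053 1.3488]
Step 7: x=[3.4082 10.5720 14.9351 17.5850] v=[-0.8037 3.2506 -3.2198 2.7729]
Step 8: x=[3.6028 11.0346 13.9160 18.4470] v=[0.7782 1.8503 -4.0764 3.4480]
Max displacement = 3.9413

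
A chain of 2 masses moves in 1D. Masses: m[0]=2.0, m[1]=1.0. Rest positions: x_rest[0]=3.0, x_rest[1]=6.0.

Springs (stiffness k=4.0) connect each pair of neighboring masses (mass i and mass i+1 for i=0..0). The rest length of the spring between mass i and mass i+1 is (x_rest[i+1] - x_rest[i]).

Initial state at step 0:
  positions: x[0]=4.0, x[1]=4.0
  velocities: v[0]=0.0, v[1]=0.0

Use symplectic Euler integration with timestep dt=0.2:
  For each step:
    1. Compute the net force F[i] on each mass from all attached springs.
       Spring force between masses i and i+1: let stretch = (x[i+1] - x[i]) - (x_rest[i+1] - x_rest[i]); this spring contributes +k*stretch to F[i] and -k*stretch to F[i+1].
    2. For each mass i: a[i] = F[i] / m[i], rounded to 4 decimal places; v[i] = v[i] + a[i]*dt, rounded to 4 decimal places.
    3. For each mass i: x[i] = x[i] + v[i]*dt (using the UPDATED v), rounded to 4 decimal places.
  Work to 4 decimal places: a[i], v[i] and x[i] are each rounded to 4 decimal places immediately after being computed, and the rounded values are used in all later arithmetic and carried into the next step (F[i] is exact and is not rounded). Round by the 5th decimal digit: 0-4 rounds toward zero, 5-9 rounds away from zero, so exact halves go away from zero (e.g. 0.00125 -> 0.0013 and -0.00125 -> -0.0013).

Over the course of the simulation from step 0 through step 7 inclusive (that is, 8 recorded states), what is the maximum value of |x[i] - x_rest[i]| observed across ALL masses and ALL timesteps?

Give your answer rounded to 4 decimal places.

Answer: 2.0570

Derivation:
Step 0: x=[4.0000 4.0000] v=[0.0000 0.0000]
Step 1: x=[3.7600 4.4800] v=[-1.2000 2.4000]
Step 2: x=[3.3376 5.3248] v=[-2.1120 4.2240]
Step 3: x=[2.8342 6.3316] v=[-2.5171 5.0342]
Step 4: x=[2.3706 7.2589] v=[-2.3181 4.6363]
Step 5: x=[2.0580 7.8840] v=[-1.5628 3.1257]
Step 6: x=[1.9715 8.0570] v=[-0.4324 0.8649]
Step 7: x=[2.1319 7.7363] v=[0.8018 -1.6035]
Max displacement = 2.0570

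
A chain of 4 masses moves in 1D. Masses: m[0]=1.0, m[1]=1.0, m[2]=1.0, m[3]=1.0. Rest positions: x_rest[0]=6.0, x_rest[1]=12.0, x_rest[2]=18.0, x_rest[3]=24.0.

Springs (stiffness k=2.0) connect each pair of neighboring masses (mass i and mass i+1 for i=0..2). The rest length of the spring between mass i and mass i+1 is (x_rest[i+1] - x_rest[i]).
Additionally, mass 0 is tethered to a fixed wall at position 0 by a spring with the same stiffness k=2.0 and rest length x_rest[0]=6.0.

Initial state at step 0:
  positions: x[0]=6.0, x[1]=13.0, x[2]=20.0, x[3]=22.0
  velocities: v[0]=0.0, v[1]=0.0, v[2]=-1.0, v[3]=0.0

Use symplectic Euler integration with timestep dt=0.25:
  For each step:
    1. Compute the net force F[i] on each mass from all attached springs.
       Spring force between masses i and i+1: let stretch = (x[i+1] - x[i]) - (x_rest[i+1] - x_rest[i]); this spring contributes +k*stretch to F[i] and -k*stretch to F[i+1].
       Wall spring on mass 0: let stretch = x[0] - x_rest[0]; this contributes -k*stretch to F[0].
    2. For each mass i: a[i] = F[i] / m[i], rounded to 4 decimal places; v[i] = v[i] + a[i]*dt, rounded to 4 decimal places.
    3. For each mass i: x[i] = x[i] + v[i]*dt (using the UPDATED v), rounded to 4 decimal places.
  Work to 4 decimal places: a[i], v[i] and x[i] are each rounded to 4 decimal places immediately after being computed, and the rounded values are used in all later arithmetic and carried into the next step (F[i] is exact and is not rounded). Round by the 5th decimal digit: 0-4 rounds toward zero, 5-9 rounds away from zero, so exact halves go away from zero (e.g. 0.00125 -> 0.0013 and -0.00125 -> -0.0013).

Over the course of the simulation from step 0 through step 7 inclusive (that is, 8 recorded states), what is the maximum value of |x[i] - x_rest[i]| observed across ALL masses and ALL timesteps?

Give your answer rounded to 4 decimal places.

Step 0: x=[6.0000 13.0000 20.0000 22.0000] v=[0.0000 0.0000 -1.0000 0.0000]
Step 1: x=[6.1250 13.0000 19.1250 22.5000] v=[0.5000 0.0000 -3.5000 2.0000]
Step 2: x=[6.3438 12.9063 17.9063 23.3281] v=[0.8750 -0.3750 -4.8750 3.3125]
Step 3: x=[6.5899 12.6172 16.7403 24.2285] v=[0.9844 -1.1563 -4.6641 3.6016]
Step 4: x=[6.7657 12.0901 15.9949 24.9429] v=[0.7031 -2.1084 -2.9816 2.8575]
Step 5: x=[6.7613 11.3856 15.8799 25.2888] v=[-0.0176 -2.8182 -0.4600 1.3835]
Step 6: x=[6.4898 10.6648 16.3792 25.2086] v=[-1.0861 -2.8832 1.9973 -0.3210]
Step 7: x=[5.9289 10.1364 17.2679 24.7747] v=[-2.2435 -2.1135 3.5548 -1.7357]
Max displacement = 2.1201

Answer: 2.1201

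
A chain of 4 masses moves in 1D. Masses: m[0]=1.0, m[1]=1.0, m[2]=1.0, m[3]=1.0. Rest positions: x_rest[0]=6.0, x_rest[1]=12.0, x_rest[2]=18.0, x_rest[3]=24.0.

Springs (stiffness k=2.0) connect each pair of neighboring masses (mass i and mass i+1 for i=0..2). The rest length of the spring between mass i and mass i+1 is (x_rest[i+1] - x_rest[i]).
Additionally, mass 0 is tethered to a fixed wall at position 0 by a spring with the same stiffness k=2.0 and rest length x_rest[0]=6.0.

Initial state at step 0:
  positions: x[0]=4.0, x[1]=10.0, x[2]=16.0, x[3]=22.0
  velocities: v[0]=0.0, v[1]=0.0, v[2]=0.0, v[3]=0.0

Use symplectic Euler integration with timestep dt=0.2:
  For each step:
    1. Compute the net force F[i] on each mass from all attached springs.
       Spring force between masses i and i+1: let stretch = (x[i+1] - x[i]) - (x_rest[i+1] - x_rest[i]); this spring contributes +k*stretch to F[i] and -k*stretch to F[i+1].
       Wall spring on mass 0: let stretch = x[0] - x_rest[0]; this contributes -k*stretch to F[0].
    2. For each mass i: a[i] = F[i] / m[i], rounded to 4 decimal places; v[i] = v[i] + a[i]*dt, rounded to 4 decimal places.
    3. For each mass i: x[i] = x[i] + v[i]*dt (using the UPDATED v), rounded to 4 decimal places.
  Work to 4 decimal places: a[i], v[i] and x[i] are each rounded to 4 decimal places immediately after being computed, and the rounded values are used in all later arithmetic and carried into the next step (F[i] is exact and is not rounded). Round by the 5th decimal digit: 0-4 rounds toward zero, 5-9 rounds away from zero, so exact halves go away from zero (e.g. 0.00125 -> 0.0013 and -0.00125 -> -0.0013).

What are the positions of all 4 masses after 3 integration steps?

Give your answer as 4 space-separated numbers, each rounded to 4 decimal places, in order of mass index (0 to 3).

Step 0: x=[4.0000 10.0000 16.0000 22.0000] v=[0.0000 0.0000 0.0000 0.0000]
Step 1: x=[4.1600 10.0000 16.0000 22.0000] v=[0.8000 0.0000 0.0000 0.0000]
Step 2: x=[4.4544 10.0128 16.0000 22.0000] v=[1.4720 0.0640 0.0000 0.0000]
Step 3: x=[4.8371 10.0599 16.0010 22.0000] v=[1.9136 0.2355 0.0051 0.0000]

Answer: 4.8371 10.0599 16.0010 22.0000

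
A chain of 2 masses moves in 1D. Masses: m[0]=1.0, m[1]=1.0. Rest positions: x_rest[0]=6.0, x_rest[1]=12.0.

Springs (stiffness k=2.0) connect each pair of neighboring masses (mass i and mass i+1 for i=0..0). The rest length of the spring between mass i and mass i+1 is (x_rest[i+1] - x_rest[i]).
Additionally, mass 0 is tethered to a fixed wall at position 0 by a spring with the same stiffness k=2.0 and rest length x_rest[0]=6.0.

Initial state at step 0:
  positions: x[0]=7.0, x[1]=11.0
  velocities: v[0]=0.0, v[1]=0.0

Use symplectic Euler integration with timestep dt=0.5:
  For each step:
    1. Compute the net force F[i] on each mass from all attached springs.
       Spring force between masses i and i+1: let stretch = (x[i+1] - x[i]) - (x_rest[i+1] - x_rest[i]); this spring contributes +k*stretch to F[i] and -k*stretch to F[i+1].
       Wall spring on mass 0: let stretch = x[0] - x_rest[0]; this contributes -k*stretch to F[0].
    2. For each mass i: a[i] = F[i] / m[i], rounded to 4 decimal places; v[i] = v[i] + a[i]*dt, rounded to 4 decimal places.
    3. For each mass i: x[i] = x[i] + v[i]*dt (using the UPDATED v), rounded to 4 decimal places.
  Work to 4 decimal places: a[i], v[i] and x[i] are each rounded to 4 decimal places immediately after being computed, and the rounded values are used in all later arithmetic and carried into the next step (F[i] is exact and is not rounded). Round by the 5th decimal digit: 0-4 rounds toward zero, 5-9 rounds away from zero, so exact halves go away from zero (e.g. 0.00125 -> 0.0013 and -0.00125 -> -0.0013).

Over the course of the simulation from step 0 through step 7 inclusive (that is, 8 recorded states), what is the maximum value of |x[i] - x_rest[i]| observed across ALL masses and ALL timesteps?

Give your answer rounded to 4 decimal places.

Step 0: x=[7.0000 11.0000] v=[0.0000 0.0000]
Step 1: x=[5.5000 12.0000] v=[-3.0000 2.0000]
Step 2: x=[4.5000 12.7500] v=[-2.0000 1.5000]
Step 3: x=[5.3750 12.3750] v=[1.7500 -0.7500]
Step 4: x=[7.0625 11.5000] v=[3.3750 -1.7500]
Step 5: x=[7.4375 11.4063] v=[0.7500 -0.1875]
Step 6: x=[6.0782 12.3282] v=[-2.7187 1.8437]
Step 7: x=[4.8048 13.1251] v=[-2.5469 1.5937]
Max displacement = 1.5000

Answer: 1.5000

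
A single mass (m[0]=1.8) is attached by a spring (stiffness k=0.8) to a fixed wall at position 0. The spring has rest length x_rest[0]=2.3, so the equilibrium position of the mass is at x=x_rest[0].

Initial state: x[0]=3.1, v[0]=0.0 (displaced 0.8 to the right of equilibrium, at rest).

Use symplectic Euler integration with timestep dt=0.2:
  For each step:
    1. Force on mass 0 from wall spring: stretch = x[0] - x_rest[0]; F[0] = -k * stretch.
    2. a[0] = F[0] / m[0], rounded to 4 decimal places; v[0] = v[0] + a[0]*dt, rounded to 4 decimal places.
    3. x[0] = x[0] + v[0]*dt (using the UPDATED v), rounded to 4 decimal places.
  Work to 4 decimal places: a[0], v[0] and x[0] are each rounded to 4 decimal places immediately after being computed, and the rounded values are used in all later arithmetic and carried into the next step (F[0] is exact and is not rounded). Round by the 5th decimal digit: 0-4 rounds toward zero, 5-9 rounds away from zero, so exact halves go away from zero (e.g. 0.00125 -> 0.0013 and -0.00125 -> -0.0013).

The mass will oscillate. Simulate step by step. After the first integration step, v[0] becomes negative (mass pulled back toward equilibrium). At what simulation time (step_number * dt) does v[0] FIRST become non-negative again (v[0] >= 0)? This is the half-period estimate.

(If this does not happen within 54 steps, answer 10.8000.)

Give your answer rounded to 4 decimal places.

Answer: 4.8000

Derivation:
Step 0: x=[3.1000] v=[0.0000]
Step 1: x=[3.0858] v=[-0.0711]
Step 2: x=[3.0576] v=[-0.1409]
Step 3: x=[3.0160] v=[-0.2082]
Step 4: x=[2.9616] v=[-0.2718]
Step 5: x=[2.8955] v=[-0.3306]
Step 6: x=[2.8188] v=[-0.3835]
Step 7: x=[2.7329] v=[-0.4296]
Step 8: x=[2.6393] v=[-0.4681]
Step 9: x=[2.5396] v=[-0.4983]
Step 10: x=[2.4357] v=[-0.5196]
Step 11: x=[2.3294] v=[-0.5317]
Step 12: x=[2.2225] v=[-0.5343]
Step 13: x=[2.1170] v=[-0.5274]
Step 14: x=[2.0148] v=[-0.5111]
Step 15: x=[1.9177] v=[-0.4857]
Step 16: x=[1.8274] v=[-0.4517]
Step 17: x=[1.7455] v=[-0.4097]
Step 18: x=[1.6734] v=[-0.3604]
Step 19: x=[1.6125] v=[-0.3047]
Step 20: x=[1.5638] v=[-0.2436]
Step 21: x=[1.5282] v=[-0.1782]
Step 22: x=[1.5063] v=[-0.1096]
Step 23: x=[1.4985] v=[-0.0390]
Step 24: x=[1.5049] v=[0.0322]
First v>=0 after going negative at step 24, time=4.8000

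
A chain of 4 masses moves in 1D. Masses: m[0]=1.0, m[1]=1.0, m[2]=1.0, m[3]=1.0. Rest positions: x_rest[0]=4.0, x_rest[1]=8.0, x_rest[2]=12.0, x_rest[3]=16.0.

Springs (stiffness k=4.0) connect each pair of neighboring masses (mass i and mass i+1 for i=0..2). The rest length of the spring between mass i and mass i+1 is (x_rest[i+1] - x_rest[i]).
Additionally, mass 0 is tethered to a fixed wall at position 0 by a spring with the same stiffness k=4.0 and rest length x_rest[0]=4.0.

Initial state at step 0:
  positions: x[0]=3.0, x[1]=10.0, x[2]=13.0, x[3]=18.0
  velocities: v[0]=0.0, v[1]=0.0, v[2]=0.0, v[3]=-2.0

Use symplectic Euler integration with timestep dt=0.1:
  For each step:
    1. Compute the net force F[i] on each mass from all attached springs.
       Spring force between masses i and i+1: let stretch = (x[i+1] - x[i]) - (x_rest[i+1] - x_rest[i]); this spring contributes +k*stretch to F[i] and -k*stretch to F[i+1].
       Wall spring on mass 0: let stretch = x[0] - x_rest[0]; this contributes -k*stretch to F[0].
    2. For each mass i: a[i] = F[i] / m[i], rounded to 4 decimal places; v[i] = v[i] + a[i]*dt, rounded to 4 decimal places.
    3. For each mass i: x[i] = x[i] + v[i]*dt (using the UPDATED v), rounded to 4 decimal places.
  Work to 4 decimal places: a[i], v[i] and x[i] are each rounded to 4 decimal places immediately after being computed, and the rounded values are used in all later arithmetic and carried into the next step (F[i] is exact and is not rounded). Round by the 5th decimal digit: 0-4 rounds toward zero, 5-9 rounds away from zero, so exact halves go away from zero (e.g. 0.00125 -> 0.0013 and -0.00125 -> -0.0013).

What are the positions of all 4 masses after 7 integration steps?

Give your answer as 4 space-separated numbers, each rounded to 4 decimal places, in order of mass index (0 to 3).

Step 0: x=[3.0000 10.0000 13.0000 18.0000] v=[0.0000 0.0000 0.0000 -2.0000]
Step 1: x=[3.1600 9.8400 13.0800 17.7600] v=[1.6000 -1.6000 0.8000 -2.4000]
Step 2: x=[3.4608 9.5424 13.2176 17.4928] v=[3.0080 -2.9760 1.3760 -2.6720]
Step 3: x=[3.8664 9.1485 13.3792 17.2146] v=[4.0563 -3.9386 1.6160 -2.7821]
Step 4: x=[4.3287 8.7126 13.5250 16.9430] v=[4.6226 -4.3592 1.4579 -2.7163]
Step 5: x=[4.7932 8.2938 13.6150 16.6947] v=[4.6447 -4.1878 0.9001 -2.4835]
Step 6: x=[5.2060 7.9478 13.6154 16.4832] v=[4.1277 -3.4596 0.0035 -2.1154]
Step 7: x=[5.5202 7.7189 13.5038 16.3170] v=[3.1420 -2.2893 -1.1164 -1.6625]

Answer: 5.5202 7.7189 13.5038 16.3170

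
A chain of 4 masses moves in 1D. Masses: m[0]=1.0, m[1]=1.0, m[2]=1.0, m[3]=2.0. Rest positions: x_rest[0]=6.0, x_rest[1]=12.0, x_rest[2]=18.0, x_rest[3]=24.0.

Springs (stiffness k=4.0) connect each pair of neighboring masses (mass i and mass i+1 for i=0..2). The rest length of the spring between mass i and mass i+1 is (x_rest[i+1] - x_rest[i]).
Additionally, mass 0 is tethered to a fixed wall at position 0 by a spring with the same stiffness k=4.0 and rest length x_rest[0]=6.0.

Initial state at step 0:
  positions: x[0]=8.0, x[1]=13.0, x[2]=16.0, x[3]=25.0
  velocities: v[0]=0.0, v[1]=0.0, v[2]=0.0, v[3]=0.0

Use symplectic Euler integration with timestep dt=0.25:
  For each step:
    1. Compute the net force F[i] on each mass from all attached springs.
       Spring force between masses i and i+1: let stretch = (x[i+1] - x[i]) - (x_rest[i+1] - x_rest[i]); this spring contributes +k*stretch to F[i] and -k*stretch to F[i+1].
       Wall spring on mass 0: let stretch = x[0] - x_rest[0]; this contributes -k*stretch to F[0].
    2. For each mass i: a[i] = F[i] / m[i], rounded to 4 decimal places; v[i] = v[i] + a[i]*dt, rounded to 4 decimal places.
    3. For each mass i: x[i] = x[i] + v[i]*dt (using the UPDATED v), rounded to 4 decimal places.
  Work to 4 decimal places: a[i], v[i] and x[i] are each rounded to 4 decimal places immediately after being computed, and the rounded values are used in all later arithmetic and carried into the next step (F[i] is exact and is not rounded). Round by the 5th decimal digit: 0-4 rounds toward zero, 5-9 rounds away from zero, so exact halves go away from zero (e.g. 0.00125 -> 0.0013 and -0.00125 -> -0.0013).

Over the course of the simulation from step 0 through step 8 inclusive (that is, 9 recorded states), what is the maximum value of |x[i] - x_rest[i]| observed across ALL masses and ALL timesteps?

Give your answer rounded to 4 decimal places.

Step 0: x=[8.0000 13.0000 16.0000 25.0000] v=[0.0000 0.0000 0.0000 0.0000]
Step 1: x=[7.2500 12.5000 17.5000 24.6250] v=[-3.0000 -2.0000 6.0000 -1.5000]
Step 2: x=[6.0000 11.9375 19.5313 24.1094] v=[-5.0000 -2.2500 8.1250 -2.0625]
Step 3: x=[4.7344 11.7891 20.8086 23.7715] v=[-5.0625 -0.5937 5.1093 -1.3516]
Step 4: x=[4.0489 12.1319 20.5718 23.8133] v=[-2.7422 1.3711 -0.9473 0.1670]
Step 5: x=[4.3719 12.5639 19.0354 24.1999] v=[1.2919 1.7280 -6.1457 1.5463]
Step 6: x=[5.6499 12.5658 17.1722 24.6909] v=[5.1120 0.0075 -7.4527 1.9641]
Step 7: x=[7.2444 11.9903 16.0371 24.9921] v=[6.3780 -2.3020 -4.5404 1.2048]
Step 8: x=[8.2143 11.2400 16.1291 24.9239] v=[3.8795 -3.0011 0.3678 -0.2727]
Max displacement = 2.8086

Answer: 2.8086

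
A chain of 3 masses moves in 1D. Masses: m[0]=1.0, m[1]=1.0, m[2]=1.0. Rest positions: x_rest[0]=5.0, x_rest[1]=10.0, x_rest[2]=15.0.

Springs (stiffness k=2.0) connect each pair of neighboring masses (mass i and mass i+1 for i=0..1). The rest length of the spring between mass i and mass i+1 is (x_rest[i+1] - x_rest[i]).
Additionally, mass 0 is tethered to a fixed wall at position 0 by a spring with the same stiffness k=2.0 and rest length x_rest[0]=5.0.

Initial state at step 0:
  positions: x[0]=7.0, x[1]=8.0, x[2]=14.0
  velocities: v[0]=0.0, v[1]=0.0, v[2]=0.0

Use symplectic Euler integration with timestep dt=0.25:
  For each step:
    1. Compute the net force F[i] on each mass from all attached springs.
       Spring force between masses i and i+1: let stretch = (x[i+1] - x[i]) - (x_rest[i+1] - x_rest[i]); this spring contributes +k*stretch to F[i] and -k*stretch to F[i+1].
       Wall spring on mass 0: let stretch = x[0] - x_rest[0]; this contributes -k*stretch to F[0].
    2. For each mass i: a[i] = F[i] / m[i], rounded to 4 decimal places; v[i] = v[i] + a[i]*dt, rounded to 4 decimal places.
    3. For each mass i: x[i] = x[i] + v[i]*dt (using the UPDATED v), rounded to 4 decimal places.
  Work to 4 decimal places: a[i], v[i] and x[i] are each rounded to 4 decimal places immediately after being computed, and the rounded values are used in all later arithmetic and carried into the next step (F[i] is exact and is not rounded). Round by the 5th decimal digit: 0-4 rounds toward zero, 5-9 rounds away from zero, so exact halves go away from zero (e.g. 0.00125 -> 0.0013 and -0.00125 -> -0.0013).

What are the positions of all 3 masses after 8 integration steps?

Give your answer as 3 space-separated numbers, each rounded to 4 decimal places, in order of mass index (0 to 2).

Step 0: x=[7.0000 8.0000 14.0000] v=[0.0000 0.0000 0.0000]
Step 1: x=[6.2500 8.6250 13.8750] v=[-3.0000 2.5000 -0.5000]
Step 2: x=[5.0156 9.6094 13.7188] v=[-4.9375 3.9375 -0.6250]
Step 3: x=[3.7285 10.5332 13.6739] v=[-5.1484 3.6953 -0.1797]
Step 4: x=[2.8259 10.9990 13.8614] v=[-3.6103 1.8633 0.7500]
Step 5: x=[2.5917 10.8010 14.3161] v=[-0.9367 -0.7921 1.8188]
Step 6: x=[3.0597 10.0162 14.9564] v=[1.8721 -3.1392 2.5613]
Step 7: x=[4.0148 8.9794 15.6042] v=[3.8205 -4.1474 2.5912]
Step 8: x=[5.0887 8.1501 16.0489] v=[4.2954 -3.3173 1.7788]

Answer: 5.0887 8.1501 16.0489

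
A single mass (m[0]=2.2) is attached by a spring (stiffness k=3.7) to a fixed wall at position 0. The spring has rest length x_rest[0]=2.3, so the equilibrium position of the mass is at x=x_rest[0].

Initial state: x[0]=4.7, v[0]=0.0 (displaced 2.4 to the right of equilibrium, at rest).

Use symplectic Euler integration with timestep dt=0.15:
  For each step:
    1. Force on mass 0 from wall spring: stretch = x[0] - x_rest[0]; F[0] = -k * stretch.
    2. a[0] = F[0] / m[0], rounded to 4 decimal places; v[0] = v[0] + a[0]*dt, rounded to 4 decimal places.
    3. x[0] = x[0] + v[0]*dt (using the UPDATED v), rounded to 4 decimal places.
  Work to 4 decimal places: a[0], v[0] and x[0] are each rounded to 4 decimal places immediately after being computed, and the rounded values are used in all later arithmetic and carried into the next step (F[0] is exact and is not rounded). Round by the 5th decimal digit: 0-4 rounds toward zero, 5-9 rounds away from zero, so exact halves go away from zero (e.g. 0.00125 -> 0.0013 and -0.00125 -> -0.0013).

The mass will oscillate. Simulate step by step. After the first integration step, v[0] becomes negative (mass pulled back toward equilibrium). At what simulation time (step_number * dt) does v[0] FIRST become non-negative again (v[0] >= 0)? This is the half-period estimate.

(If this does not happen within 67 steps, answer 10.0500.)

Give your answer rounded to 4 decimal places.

Answer: 2.5500

Derivation:
Step 0: x=[4.7000] v=[0.0000]
Step 1: x=[4.6092] v=[-0.6055]
Step 2: x=[4.4310] v=[-1.1881]
Step 3: x=[4.1721] v=[-1.7257]
Step 4: x=[3.8424] v=[-2.1980]
Step 5: x=[3.4543] v=[-2.5871]
Step 6: x=[3.0226] v=[-2.8783]
Step 7: x=[2.5635] v=[-3.0606]
Step 8: x=[2.0944] v=[-3.1271]
Step 9: x=[1.6331] v=[-3.0752]
Step 10: x=[1.1971] v=[-2.9070]
Step 11: x=[0.8028] v=[-2.6288]
Step 12: x=[0.4651] v=[-2.2511]
Step 13: x=[0.1969] v=[-1.7882]
Step 14: x=[0.0082] v=[-1.2577]
Step 15: x=[-0.0937] v=[-0.6795]
Step 16: x=[-0.1050] v=[-0.0756]
Step 17: x=[-0.0253] v=[0.5311]
First v>=0 after going negative at step 17, time=2.5500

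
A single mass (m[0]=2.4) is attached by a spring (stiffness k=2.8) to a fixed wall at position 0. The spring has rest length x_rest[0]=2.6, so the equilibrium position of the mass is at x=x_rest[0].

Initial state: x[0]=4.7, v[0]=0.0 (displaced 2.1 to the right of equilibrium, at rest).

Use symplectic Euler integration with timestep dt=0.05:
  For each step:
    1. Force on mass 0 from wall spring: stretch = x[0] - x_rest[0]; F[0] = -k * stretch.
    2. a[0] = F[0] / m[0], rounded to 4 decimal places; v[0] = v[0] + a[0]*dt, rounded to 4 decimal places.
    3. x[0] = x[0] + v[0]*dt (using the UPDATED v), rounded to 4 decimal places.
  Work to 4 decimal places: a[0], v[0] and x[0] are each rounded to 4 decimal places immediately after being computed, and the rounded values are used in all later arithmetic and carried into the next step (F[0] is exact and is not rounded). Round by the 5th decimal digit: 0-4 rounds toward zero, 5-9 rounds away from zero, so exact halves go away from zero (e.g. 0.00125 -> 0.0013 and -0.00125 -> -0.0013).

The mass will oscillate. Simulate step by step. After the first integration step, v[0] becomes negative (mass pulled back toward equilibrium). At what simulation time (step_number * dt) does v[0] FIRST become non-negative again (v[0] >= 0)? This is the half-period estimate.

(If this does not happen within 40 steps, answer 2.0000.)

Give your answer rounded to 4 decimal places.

Step 0: x=[4.7000] v=[0.0000]
Step 1: x=[4.6939] v=[-0.1225]
Step 2: x=[4.6817] v=[-0.2446]
Step 3: x=[4.6634] v=[-0.3660]
Step 4: x=[4.6391] v=[-0.4864]
Step 5: x=[4.6088] v=[-0.6054]
Step 6: x=[4.5727] v=[-0.7226]
Step 7: x=[4.5308] v=[-0.8377]
Step 8: x=[4.4833] v=[-0.9503]
Step 9: x=[4.4303] v=[-1.0602]
Step 10: x=[4.3720] v=[-1.1670]
Step 11: x=[4.3085] v=[-1.2704]
Step 12: x=[4.2400] v=[-1.3701]
Step 13: x=[4.1667] v=[-1.4658]
Step 14: x=[4.0888] v=[-1.5572]
Step 15: x=[4.0066] v=[-1.6440]
Step 16: x=[3.9203] v=[-1.7261]
Step 17: x=[3.8301] v=[-1.8031]
Step 18: x=[3.7364] v=[-1.8749]
Step 19: x=[3.6393] v=[-1.9412]
Step 20: x=[3.5392] v=[-2.0018]
Step 21: x=[3.4364] v=[-2.0566]
Step 22: x=[3.3311] v=[-2.1054]
Step 23: x=[3.2237] v=[-2.1481]
Step 24: x=[3.1145] v=[-2.1845]
Step 25: x=[3.0038] v=[-2.2145]
Step 26: x=[2.8919] v=[-2.2381]
Step 27: x=[2.7791] v=[-2.2551]
Step 28: x=[2.6658] v=[-2.2656]
Step 29: x=[2.5523] v=[-2.2694]
Step 30: x=[2.4390] v=[-2.2666]
Step 31: x=[2.3261] v=[-2.2572]
Step 32: x=[2.2140] v=[-2.2412]
Step 33: x=[2.1031] v=[-2.2187]
Step 34: x=[1.9936] v=[-2.1897]
Step 35: x=[1.8859] v=[-2.1543]
Step 36: x=[1.7803] v=[-2.1126]
Step 37: x=[1.6771] v=[-2.0648]
Step 38: x=[1.5766] v=[-2.0110]
Step 39: x=[1.4790] v=[-1.9513]
Step 40: x=[1.3847] v=[-1.8859]
v[0] did not become non-negative within 40 steps; using fallback time=2.0000

Answer: 2.0000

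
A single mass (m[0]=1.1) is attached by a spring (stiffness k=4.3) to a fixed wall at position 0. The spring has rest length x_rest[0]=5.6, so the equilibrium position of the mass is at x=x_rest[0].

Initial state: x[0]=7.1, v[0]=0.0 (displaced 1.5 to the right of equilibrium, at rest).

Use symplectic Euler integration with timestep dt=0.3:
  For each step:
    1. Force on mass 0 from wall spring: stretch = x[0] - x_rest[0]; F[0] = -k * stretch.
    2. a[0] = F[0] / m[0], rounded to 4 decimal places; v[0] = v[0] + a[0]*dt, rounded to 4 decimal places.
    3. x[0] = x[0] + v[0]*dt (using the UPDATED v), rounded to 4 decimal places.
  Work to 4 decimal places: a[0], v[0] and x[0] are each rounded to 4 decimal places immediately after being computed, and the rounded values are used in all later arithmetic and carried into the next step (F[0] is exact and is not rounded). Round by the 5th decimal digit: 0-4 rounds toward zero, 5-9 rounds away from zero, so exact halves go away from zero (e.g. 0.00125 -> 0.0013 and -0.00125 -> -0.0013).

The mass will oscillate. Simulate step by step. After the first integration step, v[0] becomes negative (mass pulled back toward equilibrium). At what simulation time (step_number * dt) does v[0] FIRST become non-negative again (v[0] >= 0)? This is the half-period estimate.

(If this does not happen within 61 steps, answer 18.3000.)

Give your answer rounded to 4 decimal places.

Step 0: x=[7.1000] v=[0.0000]
Step 1: x=[6.5723] v=[-1.7591]
Step 2: x=[5.7025] v=[-2.8993]
Step 3: x=[4.7967] v=[-3.0195]
Step 4: x=[4.1735] v=[-2.0774]
Step 5: x=[4.0522] v=[-0.4045]
Step 6: x=[4.4754] v=[1.4107]
First v>=0 after going negative at step 6, time=1.8000

Answer: 1.8000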